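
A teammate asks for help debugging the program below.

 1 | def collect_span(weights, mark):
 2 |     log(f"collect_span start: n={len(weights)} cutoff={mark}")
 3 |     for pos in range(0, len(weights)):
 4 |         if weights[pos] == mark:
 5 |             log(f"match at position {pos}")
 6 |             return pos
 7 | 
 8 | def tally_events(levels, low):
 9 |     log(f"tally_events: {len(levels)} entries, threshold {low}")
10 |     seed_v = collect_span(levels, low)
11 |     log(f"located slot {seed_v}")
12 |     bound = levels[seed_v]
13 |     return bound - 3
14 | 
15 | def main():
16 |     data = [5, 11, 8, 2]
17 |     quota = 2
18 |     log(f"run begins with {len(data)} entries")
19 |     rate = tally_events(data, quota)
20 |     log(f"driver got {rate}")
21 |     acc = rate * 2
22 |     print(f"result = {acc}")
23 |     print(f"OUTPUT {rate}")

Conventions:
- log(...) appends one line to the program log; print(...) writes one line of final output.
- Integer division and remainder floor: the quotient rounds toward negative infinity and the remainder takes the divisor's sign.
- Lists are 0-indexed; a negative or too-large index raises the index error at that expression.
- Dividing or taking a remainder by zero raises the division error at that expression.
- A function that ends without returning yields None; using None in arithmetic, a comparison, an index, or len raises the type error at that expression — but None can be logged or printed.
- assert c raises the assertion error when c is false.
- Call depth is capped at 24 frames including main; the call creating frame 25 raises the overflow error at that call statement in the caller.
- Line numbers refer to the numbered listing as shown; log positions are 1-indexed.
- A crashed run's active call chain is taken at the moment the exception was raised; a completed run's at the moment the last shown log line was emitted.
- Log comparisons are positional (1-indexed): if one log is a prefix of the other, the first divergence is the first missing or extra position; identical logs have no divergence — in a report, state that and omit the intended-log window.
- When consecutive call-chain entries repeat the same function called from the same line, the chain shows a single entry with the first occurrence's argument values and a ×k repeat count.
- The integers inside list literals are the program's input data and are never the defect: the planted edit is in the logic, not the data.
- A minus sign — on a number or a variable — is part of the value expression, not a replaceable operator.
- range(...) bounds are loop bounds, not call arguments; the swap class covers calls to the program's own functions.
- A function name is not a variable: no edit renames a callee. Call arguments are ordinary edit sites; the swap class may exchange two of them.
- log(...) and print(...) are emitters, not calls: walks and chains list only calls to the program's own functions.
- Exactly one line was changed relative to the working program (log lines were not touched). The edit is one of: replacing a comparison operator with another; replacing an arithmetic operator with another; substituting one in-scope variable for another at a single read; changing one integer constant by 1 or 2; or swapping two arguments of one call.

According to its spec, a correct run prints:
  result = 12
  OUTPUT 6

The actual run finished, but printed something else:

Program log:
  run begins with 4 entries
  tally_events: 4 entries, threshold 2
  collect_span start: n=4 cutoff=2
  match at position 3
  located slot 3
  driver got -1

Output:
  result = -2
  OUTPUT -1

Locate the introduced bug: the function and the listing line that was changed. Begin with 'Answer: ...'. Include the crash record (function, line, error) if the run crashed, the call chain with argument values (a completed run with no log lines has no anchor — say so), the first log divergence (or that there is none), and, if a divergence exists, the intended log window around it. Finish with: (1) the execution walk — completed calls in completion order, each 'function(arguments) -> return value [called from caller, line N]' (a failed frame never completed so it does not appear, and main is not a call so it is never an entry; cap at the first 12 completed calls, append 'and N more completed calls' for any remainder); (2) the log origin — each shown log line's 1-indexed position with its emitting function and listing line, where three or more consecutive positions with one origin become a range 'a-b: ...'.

Answer: the defect is in tally_events at line 13.
Core observation: At log position 6 the runs split — shown 'driver got -1', but the working version logs 'driver got 6'.
Call chain: main.
First divergence: position 6; shown 'driver got -1' vs intended 'driver got 6'.
Intended log window:
  4: match at position 3
  5: located slot 3
  6: driver got 6
Execution walk:
  collect_span([5, 11, 8, 2], 2) -> 3  [called from tally_events, line 10]
  tally_events([5, 11, 8, 2], 2) -> -1  [called from main, line 19]
Log origins:
  1: from main, line 18
  2: from tally_events, line 9
  3: from collect_span, line 2
  4: from collect_span, line 5
  5: from tally_events, line 11
  6: from main, line 20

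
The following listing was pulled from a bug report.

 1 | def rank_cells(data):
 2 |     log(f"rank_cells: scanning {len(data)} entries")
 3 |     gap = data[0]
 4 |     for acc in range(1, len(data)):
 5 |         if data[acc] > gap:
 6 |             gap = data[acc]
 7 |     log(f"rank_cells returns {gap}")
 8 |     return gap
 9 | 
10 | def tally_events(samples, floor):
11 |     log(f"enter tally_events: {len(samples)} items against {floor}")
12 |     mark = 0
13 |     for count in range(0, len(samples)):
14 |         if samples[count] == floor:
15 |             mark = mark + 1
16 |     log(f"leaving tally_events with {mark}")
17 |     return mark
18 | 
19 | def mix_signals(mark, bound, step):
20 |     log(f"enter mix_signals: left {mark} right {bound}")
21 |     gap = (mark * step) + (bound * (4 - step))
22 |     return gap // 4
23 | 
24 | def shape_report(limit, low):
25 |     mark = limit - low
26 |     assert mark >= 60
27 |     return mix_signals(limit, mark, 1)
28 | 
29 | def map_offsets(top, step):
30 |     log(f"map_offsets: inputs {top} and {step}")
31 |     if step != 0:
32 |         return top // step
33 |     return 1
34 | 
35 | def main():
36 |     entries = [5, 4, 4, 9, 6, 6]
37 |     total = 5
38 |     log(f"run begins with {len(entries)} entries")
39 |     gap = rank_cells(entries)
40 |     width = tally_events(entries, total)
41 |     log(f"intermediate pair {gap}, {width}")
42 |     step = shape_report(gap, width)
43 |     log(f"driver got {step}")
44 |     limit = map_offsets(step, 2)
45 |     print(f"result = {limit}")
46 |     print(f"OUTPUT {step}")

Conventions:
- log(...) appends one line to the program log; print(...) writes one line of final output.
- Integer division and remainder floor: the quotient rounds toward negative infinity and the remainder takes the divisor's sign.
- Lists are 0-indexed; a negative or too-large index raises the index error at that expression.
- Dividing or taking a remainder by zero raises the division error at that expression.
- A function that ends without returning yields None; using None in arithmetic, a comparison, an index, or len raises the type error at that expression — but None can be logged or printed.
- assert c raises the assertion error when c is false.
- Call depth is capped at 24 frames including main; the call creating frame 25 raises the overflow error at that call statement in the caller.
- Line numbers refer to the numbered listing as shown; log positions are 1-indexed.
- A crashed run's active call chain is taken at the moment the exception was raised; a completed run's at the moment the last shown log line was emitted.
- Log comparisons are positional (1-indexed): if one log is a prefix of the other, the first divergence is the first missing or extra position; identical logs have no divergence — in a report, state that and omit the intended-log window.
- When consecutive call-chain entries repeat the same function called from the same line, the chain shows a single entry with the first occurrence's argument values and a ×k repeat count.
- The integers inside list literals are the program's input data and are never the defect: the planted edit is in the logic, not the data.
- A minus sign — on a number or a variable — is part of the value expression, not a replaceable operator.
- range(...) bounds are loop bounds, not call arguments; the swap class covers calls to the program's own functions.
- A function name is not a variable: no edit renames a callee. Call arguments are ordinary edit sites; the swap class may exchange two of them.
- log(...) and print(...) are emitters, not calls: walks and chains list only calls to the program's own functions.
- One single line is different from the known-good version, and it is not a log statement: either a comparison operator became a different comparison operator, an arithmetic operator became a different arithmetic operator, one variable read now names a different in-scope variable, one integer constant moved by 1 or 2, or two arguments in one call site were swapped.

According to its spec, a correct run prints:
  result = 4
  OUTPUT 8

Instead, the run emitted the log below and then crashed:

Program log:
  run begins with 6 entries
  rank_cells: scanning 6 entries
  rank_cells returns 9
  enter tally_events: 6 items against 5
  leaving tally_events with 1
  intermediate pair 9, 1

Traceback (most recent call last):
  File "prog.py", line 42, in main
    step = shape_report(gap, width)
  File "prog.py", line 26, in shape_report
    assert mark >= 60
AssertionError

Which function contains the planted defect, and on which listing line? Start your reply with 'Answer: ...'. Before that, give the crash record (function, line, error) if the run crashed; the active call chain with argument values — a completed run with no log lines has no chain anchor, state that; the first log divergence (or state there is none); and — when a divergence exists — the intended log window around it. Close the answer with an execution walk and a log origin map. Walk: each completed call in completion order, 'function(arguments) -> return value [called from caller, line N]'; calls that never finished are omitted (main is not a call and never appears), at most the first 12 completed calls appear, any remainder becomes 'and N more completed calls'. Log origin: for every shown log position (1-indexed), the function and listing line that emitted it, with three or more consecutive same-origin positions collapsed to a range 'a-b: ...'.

Answer: the defect is in shape_report at line 26.
Key observation: Only 6 log lines were emitted before the run died; the intended continuation was 'enter mix_signals: left 9 right 8'.
Crash: shape_report, line 26, AssertionError.
Call chain: main -> shape_report(9, 1) (called at line 42).
First divergence: position 7 — the faulty run's log ends after 6 lines; the working version continues with 'enter mix_signals: left 9 right 8'.
Intended log window:
  5: leaving tally_events with 1
  6: intermediate pair 9, 1
  7: enter mix_signals: left 9 right 8
  8: driver got 8
Execution walk:
  rank_cells([5, 4, 4, 9, 6, 6]) -> 9  [called from main, line 39]
  tally_events([5, 4, 4, 9, 6, 6], 5) -> 1  [called from main, line 40]
Log line origins:
  1: emitted by main (line 38)
  2: emitted by rank_cells (line 2)
  3: emitted by rank_cells (line 7)
  4: emitted by tally_events (line 11)
  5: emitted by tally_events (line 16)
  6: emitted by main (line 41)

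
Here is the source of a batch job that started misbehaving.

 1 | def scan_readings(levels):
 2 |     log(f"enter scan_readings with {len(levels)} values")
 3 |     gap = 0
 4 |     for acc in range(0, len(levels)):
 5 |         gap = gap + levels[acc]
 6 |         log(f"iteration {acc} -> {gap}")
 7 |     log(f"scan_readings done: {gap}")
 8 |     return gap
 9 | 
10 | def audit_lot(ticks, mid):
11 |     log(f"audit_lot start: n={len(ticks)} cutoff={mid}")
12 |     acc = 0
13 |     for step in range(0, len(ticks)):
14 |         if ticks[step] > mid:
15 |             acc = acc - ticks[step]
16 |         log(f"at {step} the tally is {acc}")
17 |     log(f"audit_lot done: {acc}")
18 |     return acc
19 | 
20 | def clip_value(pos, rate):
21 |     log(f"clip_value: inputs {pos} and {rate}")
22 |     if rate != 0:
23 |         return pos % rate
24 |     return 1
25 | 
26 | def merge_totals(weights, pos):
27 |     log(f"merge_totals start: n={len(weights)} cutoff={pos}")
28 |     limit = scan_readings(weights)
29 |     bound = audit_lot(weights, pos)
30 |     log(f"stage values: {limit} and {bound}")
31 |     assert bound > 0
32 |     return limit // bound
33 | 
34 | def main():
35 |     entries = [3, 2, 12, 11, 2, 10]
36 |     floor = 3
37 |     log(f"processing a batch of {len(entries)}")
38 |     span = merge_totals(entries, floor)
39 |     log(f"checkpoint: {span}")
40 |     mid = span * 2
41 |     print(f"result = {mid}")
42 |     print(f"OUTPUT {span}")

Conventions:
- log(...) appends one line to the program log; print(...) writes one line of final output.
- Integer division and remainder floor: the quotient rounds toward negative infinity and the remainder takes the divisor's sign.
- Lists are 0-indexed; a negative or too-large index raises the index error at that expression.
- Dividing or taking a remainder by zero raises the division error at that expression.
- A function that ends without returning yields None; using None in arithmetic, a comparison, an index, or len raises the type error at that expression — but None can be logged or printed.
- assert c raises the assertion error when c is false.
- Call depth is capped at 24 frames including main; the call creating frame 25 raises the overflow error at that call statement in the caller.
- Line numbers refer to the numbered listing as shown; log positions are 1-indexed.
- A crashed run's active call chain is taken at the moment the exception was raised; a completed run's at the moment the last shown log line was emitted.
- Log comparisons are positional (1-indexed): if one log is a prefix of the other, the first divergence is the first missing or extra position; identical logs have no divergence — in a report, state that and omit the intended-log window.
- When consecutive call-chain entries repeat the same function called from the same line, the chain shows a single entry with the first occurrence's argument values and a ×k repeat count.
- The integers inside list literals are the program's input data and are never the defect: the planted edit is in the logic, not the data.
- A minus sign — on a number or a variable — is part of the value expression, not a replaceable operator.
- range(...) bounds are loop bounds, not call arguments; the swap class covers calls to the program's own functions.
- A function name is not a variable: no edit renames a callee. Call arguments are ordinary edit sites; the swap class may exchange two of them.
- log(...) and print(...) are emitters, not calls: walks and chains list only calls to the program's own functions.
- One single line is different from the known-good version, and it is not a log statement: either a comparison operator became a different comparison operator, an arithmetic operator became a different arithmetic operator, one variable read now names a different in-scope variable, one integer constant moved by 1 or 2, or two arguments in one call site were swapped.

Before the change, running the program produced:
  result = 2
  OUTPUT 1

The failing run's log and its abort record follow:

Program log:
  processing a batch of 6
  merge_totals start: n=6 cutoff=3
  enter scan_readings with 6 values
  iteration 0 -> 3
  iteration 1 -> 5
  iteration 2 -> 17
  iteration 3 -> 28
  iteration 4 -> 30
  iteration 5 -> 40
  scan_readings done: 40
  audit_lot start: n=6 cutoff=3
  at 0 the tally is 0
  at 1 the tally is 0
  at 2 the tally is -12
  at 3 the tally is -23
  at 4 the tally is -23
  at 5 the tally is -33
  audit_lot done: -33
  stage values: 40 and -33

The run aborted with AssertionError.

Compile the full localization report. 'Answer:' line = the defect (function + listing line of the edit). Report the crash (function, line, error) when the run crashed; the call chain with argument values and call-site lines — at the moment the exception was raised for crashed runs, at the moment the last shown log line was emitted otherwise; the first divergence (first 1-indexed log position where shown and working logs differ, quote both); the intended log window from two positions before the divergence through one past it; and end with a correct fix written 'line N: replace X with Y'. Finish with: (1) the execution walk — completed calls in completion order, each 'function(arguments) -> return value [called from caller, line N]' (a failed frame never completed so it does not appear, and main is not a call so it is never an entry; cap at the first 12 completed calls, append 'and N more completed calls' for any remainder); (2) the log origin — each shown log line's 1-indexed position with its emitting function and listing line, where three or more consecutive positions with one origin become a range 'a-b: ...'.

Answer: the defect is in audit_lot at line 15.
The tell: Log line 14 is where behavior first shows: 'at 2 the tally is -12' appears instead of 'at 2 the tally is 12'.
Crash: merge_totals, line 31, AssertionError.
Call chain: main -> merge_totals([3, 2, 12, 11, 2, 10], 3) (called at line 38).
First divergence: position 14 — the shown line 'at 2 the tally is -12' should read 'at 2 the tally is 12'.
Intended log window:
  12: at 0 the tally is 0
  13: at 1 the tally is 0
  14: at 2 the tally is 12
  15: at 3 the tally is 23
Execution walk:
  scan_readings([3, 2, 12, 11, 2, 10]) -> 40  [called from merge_totals, line 28]
  audit_lot([3, 2, 12, 11, 2, 10], 3) -> -33  [called from merge_totals, line 29]
Log origins:
  1: from main, line 37
  2: from merge_totals, line 27
  3: from scan_readings, line 2
  4-9: from scan_readings, line 6
  10: from scan_readings, line 7
  11: from audit_lot, line 11
  12-17: from audit_lot, line 16
  18: from audit_lot, line 17
  19: from merge_totals, line 30
A correct fix: line 15: replace `-` with `+`.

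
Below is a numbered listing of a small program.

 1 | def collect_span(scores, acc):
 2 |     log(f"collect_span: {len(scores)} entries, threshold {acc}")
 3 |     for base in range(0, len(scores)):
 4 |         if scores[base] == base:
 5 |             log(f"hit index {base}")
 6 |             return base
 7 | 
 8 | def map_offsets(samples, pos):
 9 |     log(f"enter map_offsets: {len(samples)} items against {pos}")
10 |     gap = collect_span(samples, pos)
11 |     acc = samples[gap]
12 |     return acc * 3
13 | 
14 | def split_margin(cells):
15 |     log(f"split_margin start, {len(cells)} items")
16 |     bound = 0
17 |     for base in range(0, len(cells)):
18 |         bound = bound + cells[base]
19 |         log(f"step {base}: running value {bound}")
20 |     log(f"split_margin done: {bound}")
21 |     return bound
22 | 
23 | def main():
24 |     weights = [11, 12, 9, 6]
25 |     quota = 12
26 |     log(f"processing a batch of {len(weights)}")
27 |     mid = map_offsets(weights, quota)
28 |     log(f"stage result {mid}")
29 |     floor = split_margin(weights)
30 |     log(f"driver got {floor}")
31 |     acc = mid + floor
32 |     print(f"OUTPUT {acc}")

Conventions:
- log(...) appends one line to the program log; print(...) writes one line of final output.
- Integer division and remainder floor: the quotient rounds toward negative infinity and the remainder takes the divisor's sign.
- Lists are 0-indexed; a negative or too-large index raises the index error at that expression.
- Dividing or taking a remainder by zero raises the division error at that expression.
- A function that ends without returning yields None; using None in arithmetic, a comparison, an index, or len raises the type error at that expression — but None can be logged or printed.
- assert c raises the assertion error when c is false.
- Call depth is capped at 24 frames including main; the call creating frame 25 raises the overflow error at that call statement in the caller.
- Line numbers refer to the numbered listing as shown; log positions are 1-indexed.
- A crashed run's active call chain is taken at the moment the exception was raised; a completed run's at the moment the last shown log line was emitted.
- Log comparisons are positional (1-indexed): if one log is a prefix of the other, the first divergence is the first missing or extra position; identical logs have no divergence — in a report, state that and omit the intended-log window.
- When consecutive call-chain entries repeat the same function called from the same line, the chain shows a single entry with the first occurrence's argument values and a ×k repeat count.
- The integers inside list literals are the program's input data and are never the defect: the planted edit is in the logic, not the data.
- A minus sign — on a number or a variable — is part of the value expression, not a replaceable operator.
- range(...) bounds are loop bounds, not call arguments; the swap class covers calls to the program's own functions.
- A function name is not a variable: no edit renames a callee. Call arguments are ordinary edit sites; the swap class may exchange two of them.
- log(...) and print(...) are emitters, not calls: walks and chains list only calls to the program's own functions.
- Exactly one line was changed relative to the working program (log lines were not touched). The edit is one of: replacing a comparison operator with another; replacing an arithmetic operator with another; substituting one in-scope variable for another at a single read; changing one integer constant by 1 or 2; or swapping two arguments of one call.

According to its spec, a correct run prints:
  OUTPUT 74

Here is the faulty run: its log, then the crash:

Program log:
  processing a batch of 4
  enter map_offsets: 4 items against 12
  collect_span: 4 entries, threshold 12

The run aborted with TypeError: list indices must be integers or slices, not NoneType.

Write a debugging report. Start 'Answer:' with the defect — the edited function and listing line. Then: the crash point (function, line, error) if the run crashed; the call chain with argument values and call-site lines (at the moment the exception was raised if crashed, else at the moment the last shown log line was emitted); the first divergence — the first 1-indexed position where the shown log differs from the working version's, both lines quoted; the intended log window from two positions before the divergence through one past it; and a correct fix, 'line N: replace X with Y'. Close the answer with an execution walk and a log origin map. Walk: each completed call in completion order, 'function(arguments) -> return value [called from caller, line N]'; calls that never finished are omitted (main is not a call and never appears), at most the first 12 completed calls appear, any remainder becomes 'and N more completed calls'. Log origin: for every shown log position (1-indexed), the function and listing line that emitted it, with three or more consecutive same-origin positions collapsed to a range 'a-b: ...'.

Answer: the defect is in collect_span at line 4.
Key fact: The faulty run's log stops after 3 lines; the working version's next line would be 'hit index 1'.
Crash: map_offsets, line 11, TypeError.
Call chain: main -> map_offsets([11, 12, 9, 6], 12) (called at line 27).
First divergence: position 4 — after 3 matching lines the faulty run goes silent; intended next line 'hit index 1'.
Intended log window:
  2: enter map_offsets: 4 items against 12
  3: collect_span: 4 entries, threshold 12
  4: hit index 1
  5: stage result 36
Execution walk:
  collect_span([11, 12, 9, 6], 12) -> None  [called from map_offsets, line 10]
Log origin:
  1: emitted by main (line 26)
  2: emitted by map_offsets (line 9)
  3: emitted by collect_span (line 2)
A correct fix: line 4: replace `scores[base] == base` with `scores[base] == acc`.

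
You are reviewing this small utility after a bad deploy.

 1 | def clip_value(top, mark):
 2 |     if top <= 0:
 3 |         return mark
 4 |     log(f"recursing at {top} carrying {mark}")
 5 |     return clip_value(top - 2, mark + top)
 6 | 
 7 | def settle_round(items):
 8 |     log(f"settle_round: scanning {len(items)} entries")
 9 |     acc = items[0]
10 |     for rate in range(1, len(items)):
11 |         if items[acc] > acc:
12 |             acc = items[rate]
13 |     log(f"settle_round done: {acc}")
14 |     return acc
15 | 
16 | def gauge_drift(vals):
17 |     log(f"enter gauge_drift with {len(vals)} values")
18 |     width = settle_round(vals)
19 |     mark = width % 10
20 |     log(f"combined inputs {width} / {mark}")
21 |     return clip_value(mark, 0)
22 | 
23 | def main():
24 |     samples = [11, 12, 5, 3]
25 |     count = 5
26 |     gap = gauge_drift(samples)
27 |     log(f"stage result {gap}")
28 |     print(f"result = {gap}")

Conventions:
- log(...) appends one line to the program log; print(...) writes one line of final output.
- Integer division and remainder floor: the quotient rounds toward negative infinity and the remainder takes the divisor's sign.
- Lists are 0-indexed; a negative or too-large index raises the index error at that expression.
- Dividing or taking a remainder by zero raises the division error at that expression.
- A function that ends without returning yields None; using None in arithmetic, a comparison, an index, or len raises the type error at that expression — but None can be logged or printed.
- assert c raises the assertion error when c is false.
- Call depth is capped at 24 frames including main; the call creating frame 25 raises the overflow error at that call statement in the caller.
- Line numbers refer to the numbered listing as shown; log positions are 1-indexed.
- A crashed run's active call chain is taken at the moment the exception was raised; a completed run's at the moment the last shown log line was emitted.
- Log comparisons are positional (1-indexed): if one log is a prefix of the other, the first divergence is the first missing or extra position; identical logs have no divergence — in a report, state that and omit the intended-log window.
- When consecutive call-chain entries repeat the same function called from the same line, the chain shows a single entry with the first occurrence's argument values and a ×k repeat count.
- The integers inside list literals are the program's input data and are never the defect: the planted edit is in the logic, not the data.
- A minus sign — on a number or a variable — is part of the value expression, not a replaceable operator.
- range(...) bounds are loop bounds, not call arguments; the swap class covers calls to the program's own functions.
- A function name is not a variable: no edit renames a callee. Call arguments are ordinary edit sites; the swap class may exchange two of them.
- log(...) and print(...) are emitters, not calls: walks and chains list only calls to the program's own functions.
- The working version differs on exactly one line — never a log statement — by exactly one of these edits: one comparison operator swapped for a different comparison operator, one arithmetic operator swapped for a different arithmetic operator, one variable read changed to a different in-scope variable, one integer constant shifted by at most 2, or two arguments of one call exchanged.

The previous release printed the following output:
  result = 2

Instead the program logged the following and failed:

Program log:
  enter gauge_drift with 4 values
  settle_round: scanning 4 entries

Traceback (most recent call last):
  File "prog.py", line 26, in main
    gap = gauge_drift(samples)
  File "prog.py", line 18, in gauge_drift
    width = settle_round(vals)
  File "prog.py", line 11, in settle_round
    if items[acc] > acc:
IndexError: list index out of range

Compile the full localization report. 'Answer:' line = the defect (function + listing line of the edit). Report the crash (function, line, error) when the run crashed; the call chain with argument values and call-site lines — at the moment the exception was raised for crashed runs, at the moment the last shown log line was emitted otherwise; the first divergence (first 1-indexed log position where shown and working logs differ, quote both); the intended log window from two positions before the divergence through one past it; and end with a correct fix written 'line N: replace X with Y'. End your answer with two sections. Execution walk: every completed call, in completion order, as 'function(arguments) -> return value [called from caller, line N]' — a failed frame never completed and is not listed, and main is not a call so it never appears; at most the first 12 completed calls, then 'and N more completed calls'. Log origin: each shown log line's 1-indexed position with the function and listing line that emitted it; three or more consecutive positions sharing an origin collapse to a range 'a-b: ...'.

Answer: the defect is in settle_round at line 11.
The tell: Only 2 log lines were emitted before the run died; the intended continuation was 'settle_round done: 12'.
Crash: settle_round, line 11, IndexError.
Call chain: main -> gauge_drift([11, 12, 5, 3]) (called at line 26) -> settle_round([11, 12, 5, 3]) (called at line 18).
First divergence: position 3 — after 2 matching lines the faulty run goes silent; intended next line 'settle_round done: 12'.
Intended log window:
  1: enter gauge_drift with 4 values
  2: settle_round: scanning 4 entries
  3: settle_round done: 12
  4: combined inputs 12 / 2
Execution walk:
  (no call completed)
Log origins:
  1: emitted by gauge_drift (line 17)
  2: emitted by settle_round (line 8)
A correct fix: line 11: replace `items[acc]` with `items[rate]`.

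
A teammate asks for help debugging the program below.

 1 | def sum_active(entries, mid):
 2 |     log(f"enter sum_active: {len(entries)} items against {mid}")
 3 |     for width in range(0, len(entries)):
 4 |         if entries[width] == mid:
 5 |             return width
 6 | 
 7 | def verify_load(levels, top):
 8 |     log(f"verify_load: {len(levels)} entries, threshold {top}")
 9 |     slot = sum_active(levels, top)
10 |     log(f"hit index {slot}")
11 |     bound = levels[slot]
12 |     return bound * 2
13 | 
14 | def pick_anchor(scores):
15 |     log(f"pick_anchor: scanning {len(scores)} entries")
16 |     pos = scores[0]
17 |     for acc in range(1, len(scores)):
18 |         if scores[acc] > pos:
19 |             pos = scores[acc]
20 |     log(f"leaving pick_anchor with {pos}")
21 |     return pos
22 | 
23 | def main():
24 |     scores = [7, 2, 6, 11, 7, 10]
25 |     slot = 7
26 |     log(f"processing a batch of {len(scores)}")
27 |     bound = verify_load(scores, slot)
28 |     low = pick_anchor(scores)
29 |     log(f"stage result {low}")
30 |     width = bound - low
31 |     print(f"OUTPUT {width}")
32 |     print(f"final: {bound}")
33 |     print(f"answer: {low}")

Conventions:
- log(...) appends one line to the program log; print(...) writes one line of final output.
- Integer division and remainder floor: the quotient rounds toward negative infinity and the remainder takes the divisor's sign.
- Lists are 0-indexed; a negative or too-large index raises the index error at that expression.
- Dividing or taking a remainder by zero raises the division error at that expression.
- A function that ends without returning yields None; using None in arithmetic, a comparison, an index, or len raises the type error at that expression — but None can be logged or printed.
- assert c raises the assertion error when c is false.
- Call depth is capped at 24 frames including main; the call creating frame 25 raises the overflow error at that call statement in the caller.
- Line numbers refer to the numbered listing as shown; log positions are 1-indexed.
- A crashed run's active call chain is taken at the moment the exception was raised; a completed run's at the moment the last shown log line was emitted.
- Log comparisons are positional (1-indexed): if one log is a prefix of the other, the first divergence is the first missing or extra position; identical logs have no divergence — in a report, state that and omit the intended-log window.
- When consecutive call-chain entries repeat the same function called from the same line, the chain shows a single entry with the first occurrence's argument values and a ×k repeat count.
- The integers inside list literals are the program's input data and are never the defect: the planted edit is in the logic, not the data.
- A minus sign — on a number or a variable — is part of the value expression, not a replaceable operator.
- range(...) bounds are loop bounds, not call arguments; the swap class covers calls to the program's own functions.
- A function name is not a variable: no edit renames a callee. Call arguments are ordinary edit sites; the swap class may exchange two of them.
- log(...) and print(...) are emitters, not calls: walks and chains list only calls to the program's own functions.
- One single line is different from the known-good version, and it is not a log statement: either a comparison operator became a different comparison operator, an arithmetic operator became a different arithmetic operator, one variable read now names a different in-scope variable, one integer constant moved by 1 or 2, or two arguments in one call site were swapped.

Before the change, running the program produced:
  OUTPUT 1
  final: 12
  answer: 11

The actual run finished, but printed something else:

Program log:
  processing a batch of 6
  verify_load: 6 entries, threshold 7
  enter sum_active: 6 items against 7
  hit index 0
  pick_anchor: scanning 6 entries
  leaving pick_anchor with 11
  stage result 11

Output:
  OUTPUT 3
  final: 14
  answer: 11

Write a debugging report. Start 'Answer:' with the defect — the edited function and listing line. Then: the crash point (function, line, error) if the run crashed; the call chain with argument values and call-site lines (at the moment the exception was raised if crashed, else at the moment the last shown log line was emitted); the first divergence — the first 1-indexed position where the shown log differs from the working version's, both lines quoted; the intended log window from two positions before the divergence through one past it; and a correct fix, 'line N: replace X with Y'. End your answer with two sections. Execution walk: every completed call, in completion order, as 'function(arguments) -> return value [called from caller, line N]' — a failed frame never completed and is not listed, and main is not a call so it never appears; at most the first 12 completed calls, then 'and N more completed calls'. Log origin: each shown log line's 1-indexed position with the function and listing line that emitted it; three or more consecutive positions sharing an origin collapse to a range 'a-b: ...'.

Answer: the defect is in main at line 25.
Key observation: Position 2 is the first bad log line: 'verify_load: 6 entries, threshold 7' should read 'verify_load: 6 entries, threshold 6'.
Call chain: main.
First divergence: position 2 — the shown line 'verify_load: 6 entries, threshold 7' should read 'verify_load: 6 entries, threshold 6'.
Intended log window:
  1: processing a batch of 6
  2: verify_load: 6 entries, threshold 6
  3: enter sum_active: 6 items against 6
Execution walk:
  sum_active([7, 2, 6, 11, 7, 10], 7) -> 0  [called from verify_load, line 9]
  verify_load([7, 2, 6, 11, 7, 10], 7) -> 14  [called from main, line 27]
  pick_anchor([7, 2, 6, 11, 7, 10]) -> 11  [called from main, line 28]
Log origins:
  1 — main, line 26
  2 — verify_load, line 8
  3 — sum_active, line 2
  4 — verify_load, line 10
  5 — pick_anchor, line 15
  6 — pick_anchor, line 20
  7 — main, line 29
A correct fix: line 25: replace `7` with `6`.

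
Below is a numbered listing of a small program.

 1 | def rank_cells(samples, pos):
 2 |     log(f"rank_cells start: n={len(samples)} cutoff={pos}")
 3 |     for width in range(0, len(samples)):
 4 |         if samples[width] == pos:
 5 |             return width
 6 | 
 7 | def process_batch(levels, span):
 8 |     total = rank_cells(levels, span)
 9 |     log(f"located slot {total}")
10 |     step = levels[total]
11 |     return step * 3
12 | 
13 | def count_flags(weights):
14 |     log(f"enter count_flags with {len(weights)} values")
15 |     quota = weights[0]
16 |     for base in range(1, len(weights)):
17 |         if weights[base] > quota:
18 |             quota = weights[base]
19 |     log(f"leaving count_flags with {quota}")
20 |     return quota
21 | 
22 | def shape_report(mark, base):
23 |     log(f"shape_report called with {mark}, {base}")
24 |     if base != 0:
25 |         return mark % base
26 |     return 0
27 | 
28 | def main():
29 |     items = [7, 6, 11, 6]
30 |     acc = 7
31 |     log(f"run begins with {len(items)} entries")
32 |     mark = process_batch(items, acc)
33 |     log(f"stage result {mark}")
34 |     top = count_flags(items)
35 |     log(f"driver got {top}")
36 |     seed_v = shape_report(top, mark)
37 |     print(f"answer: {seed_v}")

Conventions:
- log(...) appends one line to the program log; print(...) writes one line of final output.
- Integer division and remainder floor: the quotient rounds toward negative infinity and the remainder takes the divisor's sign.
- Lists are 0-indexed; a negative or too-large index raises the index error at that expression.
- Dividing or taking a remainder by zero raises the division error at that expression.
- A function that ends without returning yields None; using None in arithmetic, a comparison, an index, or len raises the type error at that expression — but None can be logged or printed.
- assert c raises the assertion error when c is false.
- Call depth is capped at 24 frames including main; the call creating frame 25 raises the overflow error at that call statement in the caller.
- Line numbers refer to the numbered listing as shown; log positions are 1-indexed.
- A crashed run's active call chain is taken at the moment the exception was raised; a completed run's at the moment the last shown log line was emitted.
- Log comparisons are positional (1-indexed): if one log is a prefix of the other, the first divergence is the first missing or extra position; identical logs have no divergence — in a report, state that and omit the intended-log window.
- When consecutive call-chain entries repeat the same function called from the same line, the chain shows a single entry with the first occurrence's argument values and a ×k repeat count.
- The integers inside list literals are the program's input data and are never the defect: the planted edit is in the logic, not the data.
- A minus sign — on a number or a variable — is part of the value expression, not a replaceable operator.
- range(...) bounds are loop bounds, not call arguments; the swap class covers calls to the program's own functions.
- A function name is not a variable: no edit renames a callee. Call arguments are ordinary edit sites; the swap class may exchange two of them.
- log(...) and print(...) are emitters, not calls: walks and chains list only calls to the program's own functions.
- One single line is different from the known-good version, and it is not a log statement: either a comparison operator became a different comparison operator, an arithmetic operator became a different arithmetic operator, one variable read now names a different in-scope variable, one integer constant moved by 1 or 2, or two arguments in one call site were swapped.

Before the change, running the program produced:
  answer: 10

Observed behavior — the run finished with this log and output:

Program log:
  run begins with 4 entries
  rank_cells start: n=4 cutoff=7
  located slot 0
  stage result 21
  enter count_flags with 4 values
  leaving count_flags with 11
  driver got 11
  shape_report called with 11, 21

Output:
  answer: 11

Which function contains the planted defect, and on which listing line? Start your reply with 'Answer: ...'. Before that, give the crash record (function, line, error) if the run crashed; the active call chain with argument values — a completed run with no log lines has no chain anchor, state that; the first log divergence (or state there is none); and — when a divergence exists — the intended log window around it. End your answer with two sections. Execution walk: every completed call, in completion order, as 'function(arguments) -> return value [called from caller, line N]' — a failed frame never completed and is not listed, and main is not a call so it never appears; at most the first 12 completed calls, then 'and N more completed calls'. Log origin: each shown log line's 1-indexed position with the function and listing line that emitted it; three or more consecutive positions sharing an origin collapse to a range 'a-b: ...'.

Answer: the defect is in main at line 36.
Key observation: The log first diverges at position 8: the faulty run prints 'shape_report called with 11, 21' where the working version prints 'shape_report called with 21, 11'.
Call chain: main -> shape_report(11, 21) (called at line 36).
First divergence: position 8 — the shown line 'shape_report called with 11, 21' should read 'shape_report called with 21, 11'.
Intended log window:
  6: leaving count_flags with 11
  7: driver got 11
  8: shape_report called with 21, 11
Execution walk:
  rank_cells([7, 6, 11, 6], 7) -> 0  [called from process_batch, line 8]
  process_batch([7, 6, 11, 6], 7) -> 21  [called from main, line 32]
  count_flags([7, 6, 11, 6]) -> 11  [called from main, line 34]
  shape_report(11, 21) -> 11  [called from main, line 36]
Log origins:
  1: emitted by main (line 31)
  2: emitted by rank_cells (line 2)
  3: emitted by process_batch (line 9)
  4: emitted by main (line 33)
  5: emitted by count_flags (line 14)
  6: emitted by count_flags (line 19)
  7: emitted by main (line 35)
  8: emitted by shape_report (line 23)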